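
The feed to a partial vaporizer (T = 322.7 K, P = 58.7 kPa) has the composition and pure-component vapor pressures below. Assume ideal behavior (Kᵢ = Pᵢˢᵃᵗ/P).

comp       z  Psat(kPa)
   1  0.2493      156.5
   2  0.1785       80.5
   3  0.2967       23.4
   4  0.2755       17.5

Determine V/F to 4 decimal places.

Raoult's law: Kᵢ = Pᵢˢᵃᵗ/P = Pᵢˢᵃᵗ/58.7.
  K_1 = 156.5/58.7 = 2.666099, K_2 = 80.5/58.7 = 1.371380, K_3 = 23.4/58.7 = 0.398637, K_4 = 17.5/58.7 = 0.298126
Material balance + equilibrium reduce to Σ zᵢ(Kᵢ−1)/(1+V/F(Kᵢ−1)) = 0.
Check two-phase: ΣzᵢKᵢ = 1.1099 > 1 and Σzᵢ/Kᵢ = 1.8921 > 1, so g(0) = 0.1099 > 0 and g(1) = -0.8921 < 0.
Newton iteration, V/F⁰ = 0.5:
  V/F = 0.5000: g = -0.27055, g' = -0.7650 → V/F = 0.1463
  V/F = 0.1463: g = -0.01434, g' = -0.7670 → V/F = 0.1277
  V/F = 0.1277: g = 0.00014, g' = -0.7826 → V/F = 0.1278
Converged at V/F = 0.1278.

V/F = 0.1278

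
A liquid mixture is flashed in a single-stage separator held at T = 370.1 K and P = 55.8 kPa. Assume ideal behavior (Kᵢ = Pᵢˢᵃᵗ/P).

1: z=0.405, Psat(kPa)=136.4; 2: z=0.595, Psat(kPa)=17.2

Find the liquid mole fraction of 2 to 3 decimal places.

x_2 = 0.676

Raoult's law: Kᵢ = Pᵢˢᵃᵗ/P = Pᵢˢᵃᵗ/55.8.
  K_1 = 136.4/55.8 = 2.44444, K_2 = 17.2/55.8 = 0.30824
Rachford–Rice: g(V/F) = Σ zᵢ(Kᵢ−1)/(1+V/F(Kᵢ−1)) = 0.
Check two-phase: ΣzᵢKᵢ = 1.173 > 1 and Σzᵢ/Kᵢ = 2.096 > 1, so g(0) = 0.173 > 0 and g(1) = -1.096 < 0.
Binary case is linear: z₁(K₁−1)(1+V/F(K₂−1)) + z₂(K₂−1)(1+V/F(K₁−1)) = 0
⇒ V/F = [z₁(K₁−1)+z₂(K₂−1)] / [−(K₁−1)(K₂−1)] = 0.1734/0.9992 = 0.174
Compositions from xᵢ = zᵢ/(1+V/F(Kᵢ−1)), yᵢ = Kᵢxᵢ:
  1: x = 0.324, y = 0.792
  2: x = 0.676, y = 0.208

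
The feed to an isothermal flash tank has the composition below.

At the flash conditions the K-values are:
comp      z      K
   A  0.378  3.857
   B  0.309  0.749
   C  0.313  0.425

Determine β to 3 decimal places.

β = 0.647

Newton–Raphson from β = 0.35:
  β = 0.350: g = 0.2296, g' = -0.957 → β = 0.590
  β = 0.590: g = 0.0387, g' = -0.692 → β = 0.646
  β = 0.646: g = 0.0006, g' = -0.671 → β = 0.647
Converged at β = 0.647.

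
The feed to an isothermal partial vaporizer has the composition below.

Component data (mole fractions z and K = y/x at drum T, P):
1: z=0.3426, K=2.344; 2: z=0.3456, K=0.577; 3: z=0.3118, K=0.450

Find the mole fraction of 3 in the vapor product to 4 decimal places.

Let ψ = V/F and solve Σ zᵢ(Kᵢ−1)/(1+ψ(Kᵢ−1)) = 0.
Feasibility: ΣzᵢKᵢ = 1.1428, Σzᵢ/Kᵢ = 1.4380 — both > 1, two phases present.
Iterate (Newton) starting at ψ = 0.49:
  ψ = 0.4900: g = -0.14155, g' = -0.5001 → ψ = 0.2070
  ψ = 0.2070: g = 0.00651, g' = -0.5732 → ψ = 0.2183
  ψ = 0.2183: g = 0.00004, g' = -0.5668 → ψ = 0.2184
Converged at ψ = 0.2184.
Compositions from xᵢ = zᵢ/(1+ψ(Kᵢ−1)), yᵢ = Kᵢxᵢ:
  1: x = 0.2649, y = 0.6208
  2: x = 0.3808, y = 0.2197
  3: x = 0.3544, y = 0.1595

y_3 = 0.1595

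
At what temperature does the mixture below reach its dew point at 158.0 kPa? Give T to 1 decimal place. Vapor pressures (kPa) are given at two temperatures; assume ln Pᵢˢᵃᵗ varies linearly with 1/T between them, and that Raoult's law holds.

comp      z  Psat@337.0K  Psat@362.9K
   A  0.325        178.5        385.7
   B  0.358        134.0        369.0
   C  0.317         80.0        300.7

Dew-point temperature: Σzᵢ·P/Pᵢˢᵃᵗ(T) = 1. Interpolate ln Pᵢˢᵃᵗ = aᵢ + bᵢ/T.
  T = 337.0 K: ΣzᵢP/Pᵢˢᵃᵗ = 1.3359
  T = 362.9 K: ΣzᵢP/Pᵢˢᵃᵗ = 0.4530
  T = 349.9 K: ΣzᵢP/Pᵢˢᵃᵗ = 0.7593
  T = 343.4 K: ΣzᵢP/Pᵢˢᵃᵗ = 1.0023
  T = 346.6 K: ΣzᵢP/Pᵢˢᵃᵗ = 0.8727
  T = 345.0 K: ΣzᵢP/Pᵢˢᵃᵗ = 0.9349
Interpolating between 343.4 K and 345.0 K gives T ≈ 343.5 K.

T = 343.5 K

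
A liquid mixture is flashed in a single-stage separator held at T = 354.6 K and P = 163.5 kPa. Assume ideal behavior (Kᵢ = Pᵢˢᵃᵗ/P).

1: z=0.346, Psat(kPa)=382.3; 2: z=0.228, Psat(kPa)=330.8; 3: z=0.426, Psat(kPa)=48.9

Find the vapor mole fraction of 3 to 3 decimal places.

Raoult's law: Kᵢ = Pᵢˢᵃᵗ/P = Pᵢˢᵃᵗ/163.5.
  K_1 = 382.3/163.5 = 2.33823, K_2 = 330.8/163.5 = 2.02324, K_3 = 48.9/163.5 = 0.29908
Material balance + equilibrium reduce to Σ zᵢ(Kᵢ−1)/(1+ψ(Kᵢ−1)) = 0.
g(0) = ΣzᵢKᵢ − 1 = 0.398 and g(1) = 1 − Σzᵢ/Kᵢ = -0.685, so a root lies in (0, 1).
Newton–Raphson from ψ = 0.57:
  ψ = 0.570: g = -0.0872, g' = -0.875 → ψ = 0.470
  ψ = 0.470: g = -0.0037, g' = -0.808 → ψ = 0.466
Converged at ψ = 0.466.
Compositions from xᵢ = zᵢ/(1+ψ(Kᵢ−1)), yᵢ = Kᵢxᵢ:
  1: x = 0.213, y = 0.498
  2: x = 0.154, y = 0.312
  3: x = 0.632, y = 0.189

y_3 = 0.189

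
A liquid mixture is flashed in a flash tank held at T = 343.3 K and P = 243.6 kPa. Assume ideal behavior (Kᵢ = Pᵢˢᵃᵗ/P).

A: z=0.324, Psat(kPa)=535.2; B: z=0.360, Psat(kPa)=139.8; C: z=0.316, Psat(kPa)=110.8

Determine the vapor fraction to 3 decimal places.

ψ = 0.107

Raoult's law: Kᵢ = Pᵢˢᵃᵗ/P = Pᵢˢᵃᵗ/243.6.
  K_A = 535.2/243.6 = 2.19704, K_B = 139.8/243.6 = 0.57389, K_C = 110.8/243.6 = 0.45484
Rachford–Rice: g(ψ) = Σ zᵢ(Kᵢ−1)/(1+ψ(Kᵢ−1)) = 0.
Check two-phase: ΣzᵢKᵢ = 1.062 > 1 and Σzᵢ/Kᵢ = 1.470 > 1, so g(0) = 0.062 > 0 and g(1) = -0.470 < 0.
Newton–Raphson from ψ = 0.36:
  ψ = 0.360: g = -0.1245, g' = -0.463 → ψ = 0.091
  ψ = 0.091: g = 0.0087, g' = -0.552 → ψ = 0.107
Converged at ψ = 0.107.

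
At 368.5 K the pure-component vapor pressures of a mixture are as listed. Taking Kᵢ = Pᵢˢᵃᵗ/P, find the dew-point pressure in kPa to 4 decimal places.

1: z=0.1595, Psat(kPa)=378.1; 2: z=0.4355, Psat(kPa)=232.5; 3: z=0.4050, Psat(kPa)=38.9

At the dew point ψ → 1, so Σzᵢ/Kᵢ = 1 with Kᵢ = Pᵢˢᵃᵗ/P ⇒ 1/P = Σzᵢ/Pᵢˢᵃᵗ.
1/P = 0.1595/378.1 + 0.4355/232.5 + 0.4050/38.9 = 0.0127063 ⇒ P = 78.7013 kPa

Pdew = 78.7013 kPa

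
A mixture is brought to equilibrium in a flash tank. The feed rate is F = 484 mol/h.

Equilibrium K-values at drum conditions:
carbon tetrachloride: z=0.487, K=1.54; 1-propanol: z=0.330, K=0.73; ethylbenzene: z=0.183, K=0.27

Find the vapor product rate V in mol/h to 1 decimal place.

Rachford–Rice: g(V/F) = Σ zᵢ(Kᵢ−1)/(1+V/F(Kᵢ−1)) = 0.
g(0) = ΣzᵢKᵢ − 1 = 0.040 and g(1) = 1 − Σzᵢ/Kᵢ = -0.446, so a root lies in (0, 1).
Newton–Raphson from V/F = 0.37:
  V/F = 0.370: g = -0.0628, g' = -0.311 → V/F = 0.168
  V/F = 0.168: g = -0.0046, g' = -0.272 → V/F = 0.152
  V/F = 0.152: g = -0.0000, g' = -0.271 → V/F = 0.151
Converged at V/F = 0.151.
Then V = V/F·F = 0.1515·484 = 73.3 mol/h and L = F − V = 410.7 mol/h.

V = 73.3 mol/h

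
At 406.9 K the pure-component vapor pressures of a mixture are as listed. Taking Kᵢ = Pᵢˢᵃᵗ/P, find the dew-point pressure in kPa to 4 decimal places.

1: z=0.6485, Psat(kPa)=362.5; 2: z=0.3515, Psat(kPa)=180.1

At the dew point ψ → 1, so Σzᵢ/Kᵢ = 1 with Kᵢ = Pᵢˢᵃᵗ/P ⇒ 1/P = Σzᵢ/Pᵢˢᵃᵗ.
1/P = 0.6485/362.5 + 0.3515/180.1 = 0.0037407 ⇒ P = 267.3326 kPa

Pdew = 267.3326 kPa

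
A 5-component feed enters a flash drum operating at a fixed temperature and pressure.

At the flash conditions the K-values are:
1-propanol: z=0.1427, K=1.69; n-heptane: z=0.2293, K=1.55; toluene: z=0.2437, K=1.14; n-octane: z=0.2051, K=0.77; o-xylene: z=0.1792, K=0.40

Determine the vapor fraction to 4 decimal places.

Let ψ = V/F and solve Σ zᵢ(Kᵢ−1)/(1+ψ(Kᵢ−1)) = 0.
Feasibility: ΣzᵢKᵢ = 1.1040, Σzᵢ/Kᵢ = 1.1605 — both > 1, two phases present.
Iterate (Newton) starting at ψ = 0.5:
  ψ = 0.5000: g = -0.00290, g' = -0.2299 → ψ = 0.4874
  ψ = 0.4874: g = -0.00001, g' = -0.2280 → ψ = 0.4873
Converged at ψ = 0.4873.

ψ = 0.4873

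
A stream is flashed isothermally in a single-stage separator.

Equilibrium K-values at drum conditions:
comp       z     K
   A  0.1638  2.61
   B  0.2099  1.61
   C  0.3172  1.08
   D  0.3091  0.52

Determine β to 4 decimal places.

Newton–Raphson from β = 0.5:
  β = 0.5000: g = 0.07340, g' = -0.3014 → β = 0.7436
  β = 0.7436: g = 0.00136, g' = -0.2989 → β = 0.7481
Converged at β = 0.7481.

β = 0.7481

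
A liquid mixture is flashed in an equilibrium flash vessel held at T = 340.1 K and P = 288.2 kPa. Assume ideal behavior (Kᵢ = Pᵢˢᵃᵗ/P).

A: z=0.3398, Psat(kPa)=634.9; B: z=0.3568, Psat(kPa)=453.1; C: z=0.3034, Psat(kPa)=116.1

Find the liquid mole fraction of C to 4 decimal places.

x_C = 0.5826

Raoult's law: Kᵢ = Pᵢˢᵃᵗ/P = Pᵢˢᵃᵗ/288.2.
  K_A = 634.9/288.2 = 2.202984, K_B = 453.1/288.2 = 1.572172, K_C = 116.1/288.2 = 0.402845
Let ψ = V/F and solve Σ zᵢ(Kᵢ−1)/(1+ψ(Kᵢ−1)) = 0.
Check two-phase: ΣzᵢKᵢ = 1.4317 > 1 and Σzᵢ/Kᵢ = 1.1343 > 1, so g(0) = 0.4317 > 0 and g(1) = -0.1343 < 0.
Newton iteration, ψ⁰ = 0.6:
  ψ = 0.6000: g = 0.10705, g' = -0.4933 → ψ = 0.8170
  ψ = 0.8170: g = -0.00850, g' = -0.5918 → ψ = 0.8026
  ψ = 0.8026: g = -0.00008, g' = -0.5812 → ψ = 0.8025
Converged at ψ = 0.8025.
Compositions from xᵢ = zᵢ/(1+ψ(Kᵢ−1)), yᵢ = Kᵢxᵢ:
  A: x = 0.1729, y = 0.3809
  B: x = 0.2445, y = 0.3844
  C: x = 0.5826, y = 0.2347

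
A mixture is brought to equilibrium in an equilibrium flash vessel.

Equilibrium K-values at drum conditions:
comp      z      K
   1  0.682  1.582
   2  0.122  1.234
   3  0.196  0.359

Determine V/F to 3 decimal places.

V/F = 0.876

Material balance + equilibrium reduce to Σ zᵢ(Kᵢ−1)/(1+V/F(Kᵢ−1)) = 0.
Feasibility: ΣzᵢKᵢ = 1.300, Σzᵢ/Kᵢ = 1.076 — both > 1, two phases present.
Newton iteration, V/F⁰ = 0.49:
  V/F = 0.490: g = 0.1513, g' = -0.316 → V/F = 0.968
  V/F = 0.968: g = -0.0540, g' = -0.658 → V/F = 0.886
  V/F = 0.886: g = -0.0053, g' = -0.537 → V/F = 0.876
Converged at V/F = 0.876.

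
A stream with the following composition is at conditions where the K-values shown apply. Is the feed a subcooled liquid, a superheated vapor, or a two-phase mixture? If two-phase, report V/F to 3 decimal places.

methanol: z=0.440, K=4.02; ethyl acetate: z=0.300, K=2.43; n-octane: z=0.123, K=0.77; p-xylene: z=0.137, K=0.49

superheated vapor

ΣzᵢKᵢ = 2.660; Σzᵢ/Kᵢ = 0.672.
Since Σzᵢ/Kᵢ < 1 the mixture is above its dew point — single vapor phase.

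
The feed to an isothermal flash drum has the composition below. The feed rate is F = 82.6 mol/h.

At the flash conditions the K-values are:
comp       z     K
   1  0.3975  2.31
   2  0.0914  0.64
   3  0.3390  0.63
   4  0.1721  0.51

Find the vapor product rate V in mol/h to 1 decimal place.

Rachford–Rice: g(V/F) = Σ zᵢ(Kᵢ−1)/(1+V/F(Kᵢ−1)) = 0.
Check two-phase: ΣzᵢKᵢ = 1.2781 > 1 and Σzᵢ/Kᵢ = 1.1904 > 1, so g(0) = 0.2781 > 0 and g(1) = -0.1904 < 0.
Newton iteration, V/F⁰ = 0.5:
  V/F = 0.5000: g = 0.00891, g' = -0.4090 → V/F = 0.5218
  V/F = 0.5218: g = 0.00005, g' = -0.4045 → V/F = 0.5219
Converged at V/F = 0.5219.
Then V = V/F·F = 0.5219·82.6 = 43.1 mol/h and L = F − V = 39.5 mol/h.

V = 43.1 mol/h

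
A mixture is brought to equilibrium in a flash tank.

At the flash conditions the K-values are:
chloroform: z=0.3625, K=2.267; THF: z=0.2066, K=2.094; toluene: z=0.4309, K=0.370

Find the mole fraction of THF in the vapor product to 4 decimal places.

y_THF = 0.2711

Rachford–Rice: g(ψ) = Σ zᵢ(Kᵢ−1)/(1+ψ(Kᵢ−1)) = 0.
Feasibility: ΣzᵢKᵢ = 1.4138, Σzᵢ/Kᵢ = 1.4232 — both > 1, two phases present.
Newton–Raphson from ψ = 0.31:
  ψ = 0.3100: g = 0.16119, g' = -0.7020 → ψ = 0.5396
  ψ = 0.5396: g = 0.00361, g' = -0.6956 → ψ = 0.5448
Converged at ψ = 0.5448.
Compositions from xᵢ = zᵢ/(1+ψ(Kᵢ−1)), yᵢ = Kᵢxᵢ:
  chloroform: x = 0.2145, y = 0.4862
  THF: x = 0.1294, y = 0.2711
  toluene: x = 0.6561, y = 0.2428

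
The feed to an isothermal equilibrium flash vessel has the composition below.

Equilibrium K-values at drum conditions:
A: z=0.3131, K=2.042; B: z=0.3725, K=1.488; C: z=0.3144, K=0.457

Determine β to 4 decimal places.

β = 0.8155

Material balance + equilibrium reduce to Σ zᵢ(Kᵢ−1)/(1+β(Kᵢ−1)) = 0.
Check two-phase: ΣzᵢKᵢ = 1.3373 > 1 and Σzᵢ/Kᵢ = 1.0916 > 1, so g(0) = 0.3373 > 0 and g(1) = -0.0916 < 0.
Newton–Raphson from β = 0.5:
  β = 0.5000: g = 0.12628, g' = -0.3789 → β = 0.8332
  β = 0.8332: g = -0.00793, g' = -0.4514 → β = 0.8157
  β = 0.8157: g = -0.00007, g' = -0.4434 → β = 0.8155
Converged at β = 0.8155.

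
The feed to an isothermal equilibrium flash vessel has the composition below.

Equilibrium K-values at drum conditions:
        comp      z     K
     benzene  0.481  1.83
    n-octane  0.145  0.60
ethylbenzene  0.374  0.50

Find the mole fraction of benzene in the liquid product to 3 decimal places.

x_benzene = 0.363

Let ψ = V/F and solve Σ zᵢ(Kᵢ−1)/(1+ψ(Kᵢ−1)) = 0.
Feasibility: ΣzᵢKᵢ = 1.154, Σzᵢ/Kᵢ = 1.253 — both > 1, two phases present.
Newton–Raphson from ψ = 0.5:
  ψ = 0.500: g = -0.0397, g' = -0.368 → ψ = 0.392
Converged at ψ = 0.392.
Compositions from xᵢ = zᵢ/(1+ψ(Kᵢ−1)), yᵢ = Kᵢxᵢ:
  benzene: x = 0.363, y = 0.664
  n-octane: x = 0.172, y = 0.103
  ethylbenzene: x = 0.465, y = 0.233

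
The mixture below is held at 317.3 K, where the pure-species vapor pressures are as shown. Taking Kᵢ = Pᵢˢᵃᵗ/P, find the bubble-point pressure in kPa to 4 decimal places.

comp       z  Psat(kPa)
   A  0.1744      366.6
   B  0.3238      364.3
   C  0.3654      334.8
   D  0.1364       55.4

Pbub = 311.7879 kPa

At the bubble point ψ → 0, so ΣzᵢKᵢ = 1 with Kᵢ = Pᵢˢᵃᵗ/P ⇒ P = ΣzᵢPᵢˢᵃᵗ.
P = 0.1744·366.6 + 0.3238·364.3 + 0.3654·334.8 + 0.1364·55.4 = 311.7879 kPa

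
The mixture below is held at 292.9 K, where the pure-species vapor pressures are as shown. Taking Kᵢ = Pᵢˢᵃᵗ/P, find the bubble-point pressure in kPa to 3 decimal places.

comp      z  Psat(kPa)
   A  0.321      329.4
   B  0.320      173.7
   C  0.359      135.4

At the bubble point ψ → 0, so ΣzᵢKᵢ = 1 with Kᵢ = Pᵢˢᵃᵗ/P ⇒ P = ΣzᵢPᵢˢᵃᵗ.
P = 0.321·329.4 + 0.320·173.7 + 0.359·135.4 = 209.930 kPa

Pbub = 209.930 kPa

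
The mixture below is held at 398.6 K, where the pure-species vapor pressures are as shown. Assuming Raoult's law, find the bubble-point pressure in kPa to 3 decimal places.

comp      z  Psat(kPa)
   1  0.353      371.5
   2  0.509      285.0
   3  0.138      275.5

At the bubble point ψ → 0, so ΣzᵢKᵢ = 1 with Kᵢ = Pᵢˢᵃᵗ/P ⇒ P = ΣzᵢPᵢˢᵃᵗ.
P = 0.353·371.5 + 0.509·285.0 + 0.138·275.5 = 314.224 kPa

Pbub = 314.224 kPa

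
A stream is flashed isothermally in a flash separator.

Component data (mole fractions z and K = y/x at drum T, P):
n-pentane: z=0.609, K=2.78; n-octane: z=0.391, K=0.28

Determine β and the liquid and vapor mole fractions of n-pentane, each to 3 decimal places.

Material balance + equilibrium reduce to Σ zᵢ(Kᵢ−1)/(1+β(Kᵢ−1)) = 0.
Feasibility: ΣzᵢKᵢ = 1.802, Σzᵢ/Kᵢ = 1.615 — both > 1, two phases present.
Newton iteration, β⁰ = 0.5:
  β = 0.500: g = 0.1337, g' = -1.035 → β = 0.629
  β = 0.629: g = -0.0033, g' = -1.107 → β = 0.626
Converged at β = 0.626.
Compositions from xᵢ = zᵢ/(1+β(Kᵢ−1)), yᵢ = Kᵢxᵢ:
  n-pentane: x = 0.288, y = 0.801
  n-octane: x = 0.712, y = 0.199

β = 0.626, x_n-pentane = 0.288, y_n-pentane = 0.801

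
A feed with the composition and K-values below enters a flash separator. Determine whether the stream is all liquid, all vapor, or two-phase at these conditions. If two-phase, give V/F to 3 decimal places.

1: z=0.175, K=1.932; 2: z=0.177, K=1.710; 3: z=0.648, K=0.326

ΣzᵢKᵢ = 0.852; Σzᵢ/Kᵢ = 2.182.
Since ΣzᵢKᵢ < 1 the mixture is below its bubble point — single liquid phase.

all liquid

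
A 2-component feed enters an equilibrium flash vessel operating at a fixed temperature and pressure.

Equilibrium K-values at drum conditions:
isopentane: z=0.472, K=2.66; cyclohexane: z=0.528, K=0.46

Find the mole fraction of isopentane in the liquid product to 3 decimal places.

x_isopentane = 0.245

Rachford–Rice: g(β) = Σ zᵢ(Kᵢ−1)/(1+β(Kᵢ−1)) = 0.
g(0) = ΣzᵢKᵢ − 1 = 0.498 and g(1) = 1 − Σzᵢ/Kᵢ = -0.325, so a root lies in (0, 1).
Newton–Raphson from β = 0.5:
  β = 0.500: g = 0.0376, g' = -0.677 → β = 0.555
  β = 0.555: g = 0.0003, g' = -0.666 → β = 0.556
Converged at β = 0.556.
Compositions from xᵢ = zᵢ/(1+β(Kᵢ−1)), yᵢ = Kᵢxᵢ:
  isopentane: x = 0.245, y = 0.653
  cyclohexane: x = 0.755, y = 0.347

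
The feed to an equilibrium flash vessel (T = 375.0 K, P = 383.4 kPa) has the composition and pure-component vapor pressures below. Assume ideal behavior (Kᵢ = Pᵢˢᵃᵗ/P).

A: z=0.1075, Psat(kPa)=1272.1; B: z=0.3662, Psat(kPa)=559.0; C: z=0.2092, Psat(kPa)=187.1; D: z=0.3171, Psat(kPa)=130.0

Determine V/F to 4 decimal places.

Raoult's law: Kᵢ = Pᵢˢᵃᵗ/P = Pᵢˢᵃᵗ/383.4.
  K_A = 1272.1/383.4 = 3.317945, K_B = 559.0/383.4 = 1.458007, K_C = 187.1/383.4 = 0.488002, K_D = 130.0/383.4 = 0.339071
Rachford–Rice: g(V/F) = Σ zᵢ(Kᵢ−1)/(1+V/F(Kᵢ−1)) = 0.
g(0) = ΣzᵢKᵢ − 1 = 0.1002 and g(1) = 1 − Σzᵢ/Kᵢ = -0.6475, so a root lies in (0, 1).
Newton–Raphson from V/F = 0.62:
  V/F = 0.6200: g = -0.27914, g' = -0.6592 → V/F = 0.1965
  V/F = 0.1965: g = -0.03490, g' = -0.5880 → V/F = 0.1372
  V/F = 0.1372: g = 0.00119, g' = -0.6315 → V/F = 0.1391
Converged at V/F = 0.1391.

V/F = 0.1391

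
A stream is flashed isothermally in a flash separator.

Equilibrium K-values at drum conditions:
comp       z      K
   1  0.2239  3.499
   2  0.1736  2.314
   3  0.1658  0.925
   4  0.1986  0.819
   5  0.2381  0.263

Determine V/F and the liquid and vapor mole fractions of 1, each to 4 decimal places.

Material balance + equilibrium reduce to Σ zᵢ(Kᵢ−1)/(1+V/F(Kᵢ−1)) = 0.
Check two-phase: ΣzᵢKᵢ = 1.5638 > 1 and Σzᵢ/Kᵢ = 1.4661 > 1, so g(0) = 0.5638 > 0 and g(1) = -0.4661 < 0.
Newton iteration, V/F⁰ = 0.5:
  V/F = 0.5000: g = 0.05608, g' = -0.7187 → V/F = 0.5780
  V/F = 0.5780: g = -0.00033, g' = -0.7325 → V/F = 0.5776
Converged at V/F = 0.5776.
Compositions from xᵢ = zᵢ/(1+V/F(Kᵢ−1)), yᵢ = Kᵢxᵢ:
  1: x = 0.0916, y = 0.3206
  2: x = 0.0987, y = 0.2284
  3: x = 0.1733, y = 0.1603
  4: x = 0.2218, y = 0.1816
  5: x = 0.4146, y = 0.1090

V/F = 0.5776, x_1 = 0.0916, y_1 = 0.3206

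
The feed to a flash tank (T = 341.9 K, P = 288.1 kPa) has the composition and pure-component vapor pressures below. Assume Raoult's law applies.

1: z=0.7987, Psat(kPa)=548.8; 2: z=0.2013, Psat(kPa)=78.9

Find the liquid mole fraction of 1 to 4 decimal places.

Raoult's law: Kᵢ = Pᵢˢᵃᵗ/P = Pᵢˢᵃᵗ/288.1.
  K_1 = 548.8/288.1 = 1.904894, K_2 = 78.9/288.1 = 0.273863
Let ψ = V/F and solve Σ zᵢ(Kᵢ−1)/(1+ψ(Kᵢ−1)) = 0.
Check two-phase: ΣzᵢKᵢ = 1.5766 > 1 and Σzᵢ/Kᵢ = 1.1543 > 1, so g(0) = 0.5766 > 0 and g(1) = -0.1543 < 0.
Binary case is linear: z₁(K₁−1)(1+ψ(K₂−1)) + z₂(K₂−1)(1+ψ(K₁−1)) = 0
⇒ ψ = [z₁(K₁−1)+z₂(K₂−1)] / [−(K₁−1)(K₂−1)] = 0.57657/0.65708 = 0.8775
Compositions from xᵢ = zᵢ/(1+ψ(Kᵢ−1)), yᵢ = Kᵢxᵢ:
  1: x = 0.4452, y = 0.8481
  2: x = 0.5548, y = 0.1519

x_1 = 0.4452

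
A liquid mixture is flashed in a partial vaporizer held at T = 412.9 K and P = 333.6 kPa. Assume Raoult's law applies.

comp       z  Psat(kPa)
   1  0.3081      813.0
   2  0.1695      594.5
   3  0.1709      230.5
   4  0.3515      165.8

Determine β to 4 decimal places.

β = 0.6226

Raoult's law: Kᵢ = Pᵢˢᵃᵗ/P = Pᵢˢᵃᵗ/333.6.
  K_1 = 813.0/333.6 = 2.437050, K_2 = 594.5/333.6 = 1.782074, K_3 = 230.5/333.6 = 0.690947, K_4 = 165.8/333.6 = 0.497002
Rachford–Rice: g(β) = Σ zᵢ(Kᵢ−1)/(1+β(Kᵢ−1)) = 0.
Check two-phase: ΣzᵢKᵢ = 1.3457 > 1 and Σzᵢ/Kᵢ = 1.1761 > 1, so g(0) = 0.3457 > 0 and g(1) = -0.1761 < 0.
Iterate (Newton) starting at β = 0.5:
  β = 0.5000: g = 0.05425, g' = -0.4506 → β = 0.6204
  β = 0.6204: g = 0.00097, g' = -0.4377 → β = 0.6226
Converged at β = 0.6226.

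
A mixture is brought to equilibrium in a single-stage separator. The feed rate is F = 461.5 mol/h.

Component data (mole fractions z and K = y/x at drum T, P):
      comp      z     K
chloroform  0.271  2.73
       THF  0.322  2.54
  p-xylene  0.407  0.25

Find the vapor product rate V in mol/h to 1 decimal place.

Let ψ = V/F and solve Σ zᵢ(Kᵢ−1)/(1+ψ(Kᵢ−1)) = 0.
Check two-phase: ΣzᵢKᵢ = 1.659 > 1 and Σzᵢ/Kᵢ = 1.854 > 1, so g(0) = 0.659 > 0 and g(1) = -0.854 < 0.
Newton–Raphson from ψ = 0.48:
  ψ = 0.480: g = 0.0643, g' = -1.053 → ψ = 0.541
  ψ = 0.541: g = -0.0010, g' = -1.092 → ψ = 0.540
Converged at ψ = 0.540.
Then V = ψ·F = 0.5401·461.5 = 249.3 mol/h and L = F − V = 212.2 mol/h.

V = 249.3 mol/h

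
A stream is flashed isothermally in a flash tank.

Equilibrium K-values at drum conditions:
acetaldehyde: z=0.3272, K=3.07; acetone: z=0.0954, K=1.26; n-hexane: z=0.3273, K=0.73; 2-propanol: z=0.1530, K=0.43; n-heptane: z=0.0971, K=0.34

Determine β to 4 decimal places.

β = 0.5626

Newton iteration, β⁰ = 0.5:
  β = 0.5000: g = 0.03499, g' = -0.5670 → β = 0.5617
  β = 0.5617: g = 0.00051, g' = -0.5522 → β = 0.5626
Converged at β = 0.5626.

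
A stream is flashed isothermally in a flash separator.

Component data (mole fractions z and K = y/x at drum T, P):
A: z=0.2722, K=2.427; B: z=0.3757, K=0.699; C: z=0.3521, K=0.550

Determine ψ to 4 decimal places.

Rachford–Rice: g(ψ) = Σ zᵢ(Kᵢ−1)/(1+ψ(Kᵢ−1)) = 0.
Feasibility: ΣzᵢKᵢ = 1.1169, Σzᵢ/Kᵢ = 1.2898 — both > 1, two phases present.
Newton–Raphson from ψ = 0.36:
  ψ = 0.3600: g = -0.05930, g' = -0.3863 → ψ = 0.2065
  ψ = 0.2065: g = 0.00477, g' = -0.4561 → ψ = 0.2169
  ψ = 0.2169: g = 0.00003, g' = -0.4497 → ψ = 0.2170
Converged at ψ = 0.2170.

ψ = 0.2170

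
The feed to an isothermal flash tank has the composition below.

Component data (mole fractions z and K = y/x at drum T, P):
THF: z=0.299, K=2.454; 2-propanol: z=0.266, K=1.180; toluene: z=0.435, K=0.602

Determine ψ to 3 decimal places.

ψ = 0.762

Rachford–Rice: g(ψ) = Σ zᵢ(Kᵢ−1)/(1+ψ(Kᵢ−1)) = 0.
Feasibility: ΣzᵢKᵢ = 1.309, Σzᵢ/Kᵢ = 1.070 — both > 1, two phases present.
Newton iteration, ψ⁰ = 0.38:
  ψ = 0.380: g = 0.1209, g' = -0.365 → ψ = 0.711
  ψ = 0.711: g = 0.0148, g' = -0.294 → ψ = 0.761
  ψ = 0.761: g = 0.0001, g' = -0.291 → ψ = 0.762
Converged at ψ = 0.762.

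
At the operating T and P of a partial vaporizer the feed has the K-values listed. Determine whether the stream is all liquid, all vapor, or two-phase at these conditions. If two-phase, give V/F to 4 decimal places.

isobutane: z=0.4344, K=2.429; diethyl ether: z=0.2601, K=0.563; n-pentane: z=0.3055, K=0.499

ΣzᵢKᵢ = 1.3540; Σzᵢ/Kᵢ = 1.2531.
Both exceed 1, so a two-phase solution exists.
Let ψ = V/F and solve Σ zᵢ(Kᵢ−1)/(1+ψ(Kᵢ−1)) = 0.
Newton–Raphson from ψ = 0.5:
  ψ = 0.5000: g = 0.01241, g' = -0.5196 → ψ = 0.5239
  ψ = 0.5239: g = 0.00006, g' = -0.5146 → ψ = 0.5240
Converged at ψ = 0.5240.

two-phase, V/F = 0.5240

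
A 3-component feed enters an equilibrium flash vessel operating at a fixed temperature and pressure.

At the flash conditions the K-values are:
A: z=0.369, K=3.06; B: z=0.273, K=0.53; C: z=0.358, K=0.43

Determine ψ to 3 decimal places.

Material balance + equilibrium reduce to Σ zᵢ(Kᵢ−1)/(1+ψ(Kᵢ−1)) = 0.
g(0) = ΣzᵢKᵢ − 1 = 0.428 and g(1) = 1 − Σzᵢ/Kᵢ = -0.468, so a root lies in (0, 1).
Newton–Raphson from ψ = 0.69:
  ψ = 0.690: g = -0.2123, g' = -0.715 → ψ = 0.393
Converged at ψ = 0.393.

ψ = 0.393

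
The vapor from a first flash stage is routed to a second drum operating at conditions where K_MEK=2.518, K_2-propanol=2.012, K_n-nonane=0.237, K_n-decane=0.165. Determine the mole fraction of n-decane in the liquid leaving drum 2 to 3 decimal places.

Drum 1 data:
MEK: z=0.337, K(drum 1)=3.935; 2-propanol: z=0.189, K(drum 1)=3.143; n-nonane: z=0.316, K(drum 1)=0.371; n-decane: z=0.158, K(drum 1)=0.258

Drum 1:
Newton–Raphson from ψ₁ = 0.61:
  ψ₁ = 0.610: g = -0.0067, g' = -1.155 → ψ₁ = 0.604
Converged at ψ₁ = 0.604.
Drum-1 compositions:
  MEK: x = 0.122, y = 0.478
  2-propanol: x = 0.082, y = 0.259
  n-nonane: x = 0.510, y = 0.189
  n-decane: x = 0.286, y = 0.074
Drum-2 feed = drum-1 vapor: z₂ = (0.4781, 0.2589, 0.1891, 0.0739).
Drum 2:
Material balance + equilibrium reduce to Σ zᵢ(Kᵢ−1)/(1+ψ₂(Kᵢ−1)) = 0.
g(0) = ΣzᵢKᵢ − 1 = 0.782 and g(1) = 1 − Σzᵢ/Kᵢ = -0.564, so a root lies in (0, 1).
Newton–Raphson from ψ₂ = 0.5:
  ψ₂ = 0.500: g = 0.2474, g' = -0.913 → ψ₂ = 0.771
  ψ₂ = 0.771: g = -0.0422, g' = -1.373 → ψ₂ = 0.740
  ψ₂ = 0.740: g = -0.0017, g' = -1.266 → ψ₂ = 0.739
Converged at ψ₂ = 0.739.
  MEK: x = 0.225, y = 0.567
  2-propanol: x = 0.148, y = 0.298
  n-nonane: x = 0.434, y = 0.103
  n-decane: x = 0.193, y = 0.032

x_n-decane (drum 2) = 0.193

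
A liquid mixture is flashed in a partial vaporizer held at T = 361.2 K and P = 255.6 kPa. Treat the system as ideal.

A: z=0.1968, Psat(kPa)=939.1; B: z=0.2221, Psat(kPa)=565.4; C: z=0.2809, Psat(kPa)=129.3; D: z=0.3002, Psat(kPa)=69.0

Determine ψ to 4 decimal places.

ψ = 0.3485

Raoult's law: Kᵢ = Pᵢˢᵃᵗ/P = Pᵢˢᵃᵗ/255.6.
  K_A = 939.1/255.6 = 3.674100, K_B = 565.4/255.6 = 2.212050, K_C = 129.3/255.6 = 0.505869, K_D = 69.0/255.6 = 0.269953
Newton iteration, ψ⁰ = 0.5:
  ψ = 0.5000: g = -0.13670, g' = -0.9020 → ψ = 0.3484
  ψ = 0.3484: g = 0.00009, g' = -0.9263 → ψ = 0.3485
Converged at ψ = 0.3485.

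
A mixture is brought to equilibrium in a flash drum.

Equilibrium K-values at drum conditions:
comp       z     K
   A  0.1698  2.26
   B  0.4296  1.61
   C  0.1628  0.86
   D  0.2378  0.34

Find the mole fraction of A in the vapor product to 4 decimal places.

Let ψ = V/F and solve Σ zᵢ(Kᵢ−1)/(1+ψ(Kᵢ−1)) = 0.
Check two-phase: ΣzᵢKᵢ = 1.2963 > 1 and Σzᵢ/Kᵢ = 1.2307 > 1, so g(0) = 0.2963 > 0 and g(1) = -0.2307 < 0.
Newton iteration, ψ⁰ = 0.5:
  ψ = 0.5000: g = 0.07331, g' = -0.4298 → ψ = 0.6706
  ψ = 0.6706: g = -0.00477, g' = -0.4970 → ψ = 0.6610
  ψ = 0.6610: g = -0.00003, g' = -0.4912 → ψ = 0.6609
Converged at ψ = 0.6609.
Compositions from xᵢ = zᵢ/(1+ψ(Kᵢ−1)), yᵢ = Kᵢxᵢ:
  A: x = 0.0926, y = 0.2094
  B: x = 0.3062, y = 0.4929
  C: x = 0.1794, y = 0.1543
  D: x = 0.4218, y = 0.1434

y_A = 0.2094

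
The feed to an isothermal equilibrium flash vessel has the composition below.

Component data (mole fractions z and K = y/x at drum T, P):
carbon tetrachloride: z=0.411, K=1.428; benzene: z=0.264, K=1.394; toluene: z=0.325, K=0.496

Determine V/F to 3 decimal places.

Iterate (Newton) starting at V/F = 0.5:
  V/F = 0.500: g = 0.0128, g' = -0.227 → V/F = 0.556
  V/F = 0.556: g = -0.0002, g' = -0.236 → V/F = 0.555
Converged at V/F = 0.555.

V/F = 0.555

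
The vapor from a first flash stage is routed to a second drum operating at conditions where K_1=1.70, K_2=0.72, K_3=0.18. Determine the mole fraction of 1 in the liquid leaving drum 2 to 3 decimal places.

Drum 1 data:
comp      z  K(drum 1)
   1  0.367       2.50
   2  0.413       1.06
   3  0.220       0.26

x_1 (drum 2) = 0.372

Drum 1:
Let ψ₁ = V/F and solve Σ zᵢ(Kᵢ−1)/(1+ψ₁(Kᵢ−1)) = 0.
Check two-phase: ΣzᵢKᵢ = 1.412 > 1 and Σzᵢ/Kᵢ = 1.383 > 1, so g(0) = 0.412 > 0 and g(1) = -0.383 < 0.
Newton–Raphson from ψ₁ = 0.5:
  ψ₁ = 0.500: g = 0.0802, g' = -0.575 → ψ₁ = 0.640
  ψ₁ = 0.640: g = -0.0043, g' = -0.651 → ψ₁ = 0.633
Converged at ψ₁ = 0.633.
Drum-1 compositions:
  1: x = 0.188, y = 0.471
  2: x = 0.398, y = 0.422
  3: x = 0.414, y = 0.108
Drum-2 feed = drum-1 vapor: z₂ = (0.4706, 0.4218, 0.1076).
Drum 2:
Iterate (Newton) starting at ψ₂ = 0.5:
  ψ₂ = 0.500: g = -0.0428, g' = -0.379 → ψ₂ = 0.387
  ψ₂ = 0.387: g = -0.0025, g' = -0.340 → ψ₂ = 0.380
Converged at ψ₂ = 0.380.
  1: x = 0.372, y = 0.632
  2: x = 0.472, y = 0.340
  3: x = 0.156, y = 0.028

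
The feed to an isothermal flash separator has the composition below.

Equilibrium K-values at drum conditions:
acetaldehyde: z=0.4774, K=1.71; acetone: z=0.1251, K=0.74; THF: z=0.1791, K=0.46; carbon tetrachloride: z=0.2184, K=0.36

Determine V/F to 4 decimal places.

Newton–Raphson from V/F = 0.5:
  V/F = 0.5000: g = -0.12527, g' = -0.4337 → V/F = 0.2112
  V/F = 0.2112: g = -0.01043, g' = -0.3776 → V/F = 0.1835
Converged at V/F = 0.1835.

V/F = 0.1835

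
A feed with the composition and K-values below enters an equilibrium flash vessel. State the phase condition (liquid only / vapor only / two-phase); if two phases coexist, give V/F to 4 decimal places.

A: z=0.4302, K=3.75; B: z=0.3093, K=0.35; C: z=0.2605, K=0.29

two-phase, V/F = 0.4273

ΣzᵢKᵢ = 1.7971; Σzᵢ/Kᵢ = 1.8967.
Both exceed 1, so a two-phase solution exists.
Let ψ = V/F and solve Σ zᵢ(Kᵢ−1)/(1+ψ(Kᵢ−1)) = 0.
Iterate (Newton) starting at ψ = 0.6:
  ψ = 0.6000: g = -0.20537, g' = -1.2130 → ψ = 0.4307
  ψ = 0.4307: g = -0.00405, g' = -1.2063 → ψ = 0.4273
Converged at ψ = 0.4273.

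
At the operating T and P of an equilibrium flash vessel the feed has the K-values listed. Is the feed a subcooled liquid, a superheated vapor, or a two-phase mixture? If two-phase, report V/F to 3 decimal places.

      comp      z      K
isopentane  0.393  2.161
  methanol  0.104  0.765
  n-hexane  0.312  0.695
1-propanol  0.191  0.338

two-phase, V/F = 0.409

ΣzᵢKᵢ = 1.210; Σzᵢ/Kᵢ = 1.332.
Both exceed 1, so a two-phase solution exists.
Newton iteration, ψ⁰ = 0.5:
  ψ = 0.500: g = -0.0403, g' = -0.447 → ψ = 0.410
  ψ = 0.410: g = -0.0002, g' = -0.446 → ψ = 0.409
Converged at ψ = 0.409.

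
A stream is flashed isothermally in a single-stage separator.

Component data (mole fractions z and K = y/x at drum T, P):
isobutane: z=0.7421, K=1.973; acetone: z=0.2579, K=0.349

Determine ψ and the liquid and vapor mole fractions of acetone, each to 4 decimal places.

ψ = 0.8749, x_acetone = 0.5991, y_acetone = 0.2091

Material balance + equilibrium reduce to Σ zᵢ(Kᵢ−1)/(1+ψ(Kᵢ−1)) = 0.
g(0) = ΣzᵢKᵢ − 1 = 0.5542 and g(1) = 1 − Σzᵢ/Kᵢ = -0.1151, so a root lies in (0, 1).
Iterate (Newton) starting at ψ = 0.46:
  ψ = 0.4600: g = 0.25915, g' = -0.5580 → ψ = 0.9244
  ψ = 0.9244: g = -0.04149, g' = -0.8840 → ψ = 0.8775
  ψ = 0.8775: g = -0.00208, g' = -0.7990 → ψ = 0.8749
Converged at ψ = 0.8749.
Compositions from xᵢ = zᵢ/(1+ψ(Kᵢ−1)), yᵢ = Kᵢxᵢ:
  isobutane: x = 0.4009, y = 0.7909
  acetone: x = 0.5991, y = 0.2091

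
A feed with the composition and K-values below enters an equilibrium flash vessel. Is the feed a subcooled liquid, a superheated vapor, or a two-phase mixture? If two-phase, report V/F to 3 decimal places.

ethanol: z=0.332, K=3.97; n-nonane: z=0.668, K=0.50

two-phase, V/F = 0.439

ΣzᵢKᵢ = 1.652; Σzᵢ/Kᵢ = 1.420.
Both exceed 1, so a two-phase solution exists.
Rachford–Rice: g(ψ) = Σ zᵢ(Kᵢ−1)/(1+ψ(Kᵢ−1)) = 0.
Iterate (Newton) starting at ψ = 0.5:
  ψ = 0.500: g = -0.0485, g' = -0.771 → ψ = 0.437
  ψ = 0.437: g = 0.0017, g' = -0.828 → ψ = 0.439
Converged at ψ = 0.439.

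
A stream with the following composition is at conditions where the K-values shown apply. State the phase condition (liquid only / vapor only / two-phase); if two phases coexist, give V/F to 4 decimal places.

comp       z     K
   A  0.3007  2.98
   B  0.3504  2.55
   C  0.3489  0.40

ΣzᵢKᵢ = 1.9292; Σzᵢ/Kᵢ = 1.1106.
Both exceed 1, so a two-phase solution exists.
Rachford–Rice: g(ψ) = Σ zᵢ(Kᵢ−1)/(1+ψ(Kᵢ−1)) = 0.
Iterate (Newton) starting at ψ = 0.5:
  ψ = 0.5000: g = 0.30611, g' = -0.8212 → ψ = 0.8728
  ψ = 0.8728: g = 0.00962, g' = -0.8640 → ψ = 0.8839
  ψ = 0.8839: g = -0.00006, g' = -0.8752 → ψ = 0.8838
Converged at ψ = 0.8838.

two-phase, V/F = 0.8838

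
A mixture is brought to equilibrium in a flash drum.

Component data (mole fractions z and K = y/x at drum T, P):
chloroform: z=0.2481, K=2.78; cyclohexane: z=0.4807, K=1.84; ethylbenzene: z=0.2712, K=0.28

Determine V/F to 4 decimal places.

V/F = 0.7630

Rachford–Rice: g(V/F) = Σ zᵢ(Kᵢ−1)/(1+V/F(Kᵢ−1)) = 0.
Feasibility: ΣzᵢKᵢ = 1.6501, Σzᵢ/Kᵢ = 1.3191 — both > 1, two phases present.
Iterate (Newton) starting at V/F = 0.5:
  V/F = 0.5000: g = 0.21292, g' = -0.7315 → V/F = 0.7911
  V/F = 0.7911: g = -0.02767, g' = -1.0168 → V/F = 0.7639
  V/F = 0.7639: g = -0.00078, g' = -0.9612 → V/F = 0.7630
Converged at V/F = 0.7630.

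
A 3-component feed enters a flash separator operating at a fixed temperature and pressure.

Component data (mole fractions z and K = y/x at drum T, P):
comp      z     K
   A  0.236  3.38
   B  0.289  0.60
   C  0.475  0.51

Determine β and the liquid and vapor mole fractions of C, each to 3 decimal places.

β = 0.196, x_C = 0.526, y_C = 0.268

Let β = V/F and solve Σ zᵢ(Kᵢ−1)/(1+β(Kᵢ−1)) = 0.
g(0) = ΣzᵢKᵢ − 1 = 0.213 and g(1) = 1 − Σzᵢ/Kᵢ = -0.483, so a root lies in (0, 1).
Newton–Raphson from β = 0.59:
  β = 0.590: g = -0.2451, g' = -0.536 → β = 0.133
  β = 0.133: g = 0.0557, g' = -0.954 → β = 0.191
  β = 0.191: g = 0.0040, g' = -0.824 → β = 0.196
Converged at β = 0.196.
Compositions from xᵢ = zᵢ/(1+β(Kᵢ−1)), yᵢ = Kᵢxᵢ:
  A: x = 0.161, y = 0.544
  B: x = 0.314, y = 0.188
  C: x = 0.526, y = 0.268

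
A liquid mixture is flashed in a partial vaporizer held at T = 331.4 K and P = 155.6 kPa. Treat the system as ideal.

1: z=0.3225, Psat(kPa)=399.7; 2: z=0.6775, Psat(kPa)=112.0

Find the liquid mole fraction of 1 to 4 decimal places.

Raoult's law: Kᵢ = Pᵢˢᵃᵗ/P = Pᵢˢᵃᵗ/155.6.
  K_1 = 399.7/155.6 = 2.568766, K_2 = 112.0/155.6 = 0.719794
Newton iteration, ψ⁰ = 0.5:
  ψ = 0.5000: g = 0.06276, g' = -0.3212 → ψ = 0.6954
  ψ = 0.6954: g = 0.00618, g' = -0.2636 → ψ = 0.7188
  ψ = 0.7188: g = 0.00006, g' = -0.2587 → ψ = 0.7191
Converged at ψ = 0.7191.
Compositions from xᵢ = zᵢ/(1+ψ(Kᵢ−1)), yᵢ = Kᵢxᵢ:
  1: x = 0.1515, y = 0.3893
  2: x = 0.8485, y = 0.6107

x_1 = 0.1515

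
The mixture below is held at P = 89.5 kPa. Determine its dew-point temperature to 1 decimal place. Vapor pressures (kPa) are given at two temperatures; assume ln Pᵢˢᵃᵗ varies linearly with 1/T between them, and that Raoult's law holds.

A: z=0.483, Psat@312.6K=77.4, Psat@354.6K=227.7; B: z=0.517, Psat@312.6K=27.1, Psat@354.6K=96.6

T = 339.5 K

Dew-point temperature: Σzᵢ·P/Pᵢˢᵃᵗ(T) = 1. Interpolate ln Pᵢˢᵃᵗ = aᵢ + bᵢ/T.
  T = 312.6 K: ΣzᵢP/Pᵢˢᵃᵗ = 2.2659
  T = 354.6 K: ΣzᵢP/Pᵢˢᵃᵗ = 0.6688
  T = 333.6 K: ΣzᵢP/Pᵢˢᵃᵗ = 1.1836
  T = 344.1 K: ΣzᵢP/Pᵢˢᵃᵗ = 0.8819
  T = 338.9 K: ΣzᵢP/Pᵢˢᵃᵗ = 1.0179
  T = 341.5 K: ΣzᵢP/Pᵢˢᵃᵗ = 0.9469
  T = 340.2 K: ΣzᵢP/Pᵢˢᵃᵗ = 0.9816
Interpolating between 338.9 K and 340.2 K gives T ≈ 339.5 K.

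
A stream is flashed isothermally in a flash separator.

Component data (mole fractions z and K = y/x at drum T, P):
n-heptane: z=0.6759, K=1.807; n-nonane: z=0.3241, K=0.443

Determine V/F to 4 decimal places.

V/F = 0.8119

Rachford–Rice: g(V/F) = Σ zᵢ(Kᵢ−1)/(1+V/F(Kᵢ−1)) = 0.
Check two-phase: ΣzᵢKᵢ = 1.3649 > 1 and Σzᵢ/Kᵢ = 1.1056 > 1, so g(0) = 0.3649 > 0 and g(1) = -0.1056 < 0.
Newton–Raphson from V/F = 0.5:
  V/F = 0.5000: g = 0.13843, g' = -0.4166 → V/F = 0.8323
  V/F = 0.8323: g = -0.01023, g' = -0.5070 → V/F = 0.8121
  V/F = 0.8121: g = -0.00011, g' = -0.4959 → V/F = 0.8119
Converged at V/F = 0.8119.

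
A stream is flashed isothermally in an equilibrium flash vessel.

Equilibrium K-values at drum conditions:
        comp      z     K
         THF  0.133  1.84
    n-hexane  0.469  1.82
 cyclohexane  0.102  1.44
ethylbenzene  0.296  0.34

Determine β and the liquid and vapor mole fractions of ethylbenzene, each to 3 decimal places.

β = 0.677, x_ethylbenzene = 0.535, y_ethylbenzene = 0.182

Rachford–Rice: g(β) = Σ zᵢ(Kᵢ−1)/(1+β(Kᵢ−1)) = 0.
Feasibility: ΣzᵢKᵢ = 1.346, Σzᵢ/Kᵢ = 1.271 — both > 1, two phases present.
Newton–Raphson from β = 0.5:
  β = 0.500: g = 0.0966, g' = -0.506 → β = 0.691
  β = 0.691: g = -0.0086, g' = -0.614 → β = 0.677
Converged at β = 0.677.
Compositions from xᵢ = zᵢ/(1+β(Kᵢ−1)), yᵢ = Kᵢxᵢ:
  THF: x = 0.085, y = 0.156
  n-hexane: x = 0.302, y = 0.549
  cyclohexane: x = 0.079, y = 0.113
  ethylbenzene: x = 0.535, y = 0.182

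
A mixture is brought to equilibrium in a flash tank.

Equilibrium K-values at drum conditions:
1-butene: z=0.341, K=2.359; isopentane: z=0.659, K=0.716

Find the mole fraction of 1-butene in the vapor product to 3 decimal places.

y_1-butene = 0.408

Let β = V/F and solve Σ zᵢ(Kᵢ−1)/(1+β(Kᵢ−1)) = 0.
g(0) = ΣzᵢKᵢ − 1 = 0.276 and g(1) = 1 − Σzᵢ/Kᵢ = -0.065, so a root lies in (0, 1).
Newton iteration, β⁰ = 0.64:
  β = 0.640: g = 0.0191, g' = -0.260 → β = 0.714
  β = 0.714: g = 0.0005, g' = -0.246 → β = 0.716
Converged at β = 0.716.
Compositions from xᵢ = zᵢ/(1+β(Kᵢ−1)), yᵢ = Kᵢxᵢ:
  1-butene: x = 0.173, y = 0.408
  isopentane: x = 0.827, y = 0.592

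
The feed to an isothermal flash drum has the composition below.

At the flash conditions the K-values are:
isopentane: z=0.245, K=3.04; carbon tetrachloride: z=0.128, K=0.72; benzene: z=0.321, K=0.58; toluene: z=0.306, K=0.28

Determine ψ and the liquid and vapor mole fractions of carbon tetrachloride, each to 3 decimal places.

ψ = 0.100, x_carbon tetrachloride = 0.132, y_carbon tetrachloride = 0.095

Rachford–Rice: g(ψ) = Σ zᵢ(Kᵢ−1)/(1+ψ(Kᵢ−1)) = 0.
Check two-phase: ΣzᵢKᵢ = 1.109 > 1 and Σzᵢ/Kᵢ = 1.905 > 1, so g(0) = 0.109 > 0 and g(1) = -0.905 < 0.
Newton–Raphson from ψ = 0.62:
  ψ = 0.620: g = -0.4030, g' = -0.835 → ψ = 0.137
  ψ = 0.137: g = -0.0343, g' = -0.892 → ψ = 0.099
  ψ = 0.099: g = 0.0013, g' = -0.962 → ψ = 0.100
Converged at ψ = 0.100.
Compositions from xᵢ = zᵢ/(1+ψ(Kᵢ−1)), yᵢ = Kᵢxᵢ:
  isopentane: x = 0.203, y = 0.618
  carbon tetrachloride: x = 0.132, y = 0.095
  benzene: x = 0.335, y = 0.194
  toluene: x = 0.330, y = 0.092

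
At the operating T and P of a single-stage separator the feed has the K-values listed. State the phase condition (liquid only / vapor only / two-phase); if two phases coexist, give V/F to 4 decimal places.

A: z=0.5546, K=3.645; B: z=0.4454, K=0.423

ΣzᵢKᵢ = 2.2099; Σzᵢ/Kᵢ = 1.2051.
Both exceed 1, so a two-phase solution exists.
Let ψ = V/F and solve Σ zᵢ(Kᵢ−1)/(1+ψ(Kᵢ−1)) = 0.
Binary case is linear: z₁(K₁−1)(1+ψ(K₂−1)) + z₂(K₂−1)(1+ψ(K₁−1)) = 0
⇒ ψ = [z₁(K₁−1)+z₂(K₂−1)] / [−(K₁−1)(K₂−1)] = 1.20992/1.52616 = 0.7928

two-phase, V/F = 0.7928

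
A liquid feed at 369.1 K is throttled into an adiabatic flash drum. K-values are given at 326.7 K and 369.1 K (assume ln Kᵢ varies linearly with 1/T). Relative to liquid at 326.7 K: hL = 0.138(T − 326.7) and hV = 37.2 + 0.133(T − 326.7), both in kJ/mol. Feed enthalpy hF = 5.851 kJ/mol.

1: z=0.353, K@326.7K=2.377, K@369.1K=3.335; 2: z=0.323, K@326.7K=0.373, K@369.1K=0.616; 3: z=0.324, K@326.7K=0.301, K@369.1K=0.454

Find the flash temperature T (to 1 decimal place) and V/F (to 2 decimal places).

T = 333.5 K, V/F = 0.13

Adiabatic flash: solve Rachford–Rice at each trial T, then check hF = ψ·hV(T) + (1−ψ)·hL(T).
  T = 326.7 K: K = (2.377, 0.373, 0.301), RR gives ψ = 0.062, H_out = 2.323 kJ/mol
  T = 369.1 K: K = (3.335, 0.616, 0.454), RR gives ψ = 0.475, H_out = 23.434 kJ/mol
  T = 347.9 K: K = (2.845, 0.487, 0.374), RR gives ψ = 0.268, H_out = 12.865 kJ/mol
  T = 337.3 K: K = (2.608, 0.428, 0.337), RR gives ψ = 0.169, H_out = 7.728 kJ/mol
  T = 332.0 K: K = (2.492, 0.400, 0.319), RR gives ψ = 0.117, H_out = 5.079 kJ/mol
  T = 334.6 K: K = (2.548, 0.414, 0.328), RR gives ψ = 0.143, H_out = 6.389 kJ/mol
  T = 333.3 K: K = (2.520, 0.407, 0.323), RR gives ψ = 0.130, H_out = 5.737 kJ/mol
Linear interpolation between T = 333.3 (H_out = 5.737) and T = 334.6 (H_out = 6.389) on hF = 5.851 gives T ≈ 333.5 K, at which ψ = 0.13.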